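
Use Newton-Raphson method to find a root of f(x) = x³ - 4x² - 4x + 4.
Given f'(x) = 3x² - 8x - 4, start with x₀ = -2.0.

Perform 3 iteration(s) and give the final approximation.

f(x) = x³ - 4x² - 4x + 4
f'(x) = 3x² - 8x - 4
x₀ = -2.0

Newton-Raphson formula: x_{n+1} = x_n - f(x_n)/f'(x_n)

Iteration 1:
  f(-2.000000) = -12.000000
  f'(-2.000000) = 24.000000
  x_1 = -2.000000 - (-12.000000)/24.000000 = -1.500000
Iteration 2:
  f(-1.500000) = -2.375000
  f'(-1.500000) = 14.750000
  x_2 = -1.500000 - (-2.375000)/14.750000 = -1.338983
Iteration 3:
  f(-1.338983) = -0.216200
  f'(-1.338983) = 12.090491
  x_3 = -1.338983 - (-0.216200)/12.090491 = -1.321101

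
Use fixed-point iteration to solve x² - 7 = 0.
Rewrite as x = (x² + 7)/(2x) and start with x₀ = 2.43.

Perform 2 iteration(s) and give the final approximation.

Equation: x² - 7 = 0
Fixed-point form: x = (x² + 7)/(2x)
x₀ = 2.43

x_1 = g(2.430000) = 2.655329
x_2 = g(2.655329) = 2.645769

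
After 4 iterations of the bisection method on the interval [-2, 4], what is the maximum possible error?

Bisection error bound: |error| ≤ (b-a)/2^n
|error| ≤ (4 - (-2))/2^4 = 6/2^4
|error| ≤ 0.3750000000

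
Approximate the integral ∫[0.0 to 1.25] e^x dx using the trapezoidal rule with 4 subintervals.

f(x) = e^x
a = 0.0, b = 1.25, n = 4
h = (b - a)/n = 0.312500

Trapezoidal rule: (h/2)[f(x₀) + 2f(x₁) + 2f(x₂) + ... + f(xₙ)]

x_0 = 0.0000, f(x_0) = 1.000000, coefficient = 1
x_1 = 0.3125, f(x_1) = 1.366838, coefficient = 2
x_2 = 0.6250, f(x_2) = 1.868246, coefficient = 2
x_3 = 0.9375, f(x_3) = 2.553589, coefficient = 2
x_4 = 1.2500, f(x_4) = 3.490343, coefficient = 1

I ≈ (0.312500/2) × 16.067690 = 2.510577
Exact value: 2.490343
Error: 0.020234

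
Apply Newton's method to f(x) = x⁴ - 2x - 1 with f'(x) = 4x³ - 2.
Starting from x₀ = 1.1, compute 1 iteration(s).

f(x) = x⁴ - 2x - 1
f'(x) = 4x³ - 2
x₀ = 1.1

Newton-Raphson formula: x_{n+1} = x_n - f(x_n)/f'(x_n)

Iteration 1:
  f(1.100000) = -1.735900
  f'(1.100000) = 3.324000
  x_1 = 1.100000 - (-1.735900)/3.324000 = 1.622232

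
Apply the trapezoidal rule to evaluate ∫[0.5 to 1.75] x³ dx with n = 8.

f(x) = x³
a = 0.5, b = 1.75, n = 8
h = (b - a)/n = 0.156250

Trapezoidal rule: (h/2)[f(x₀) + 2f(x₁) + 2f(x₂) + ... + f(xₙ)]

x_0 = 0.5000, f(x_0) = 0.125000, coefficient = 1
x_1 = 0.6562, f(x_1) = 0.282623, coefficient = 2
x_2 = 0.8125, f(x_2) = 0.536377, coefficient = 2
x_3 = 0.9688, f(x_3) = 0.909149, coefficient = 2
x_4 = 1.1250, f(x_4) = 1.423828, coefficient = 2
x_5 = 1.2812, f(x_5) = 2.103302, coefficient = 2
x_6 = 1.4375, f(x_6) = 2.970459, coefficient = 2
x_7 = 1.5938, f(x_7) = 4.048187, coefficient = 2
x_8 = 1.7500, f(x_8) = 5.359375, coefficient = 1

I ≈ (0.156250/2) × 30.032227 = 2.346268
Exact value: 2.329102
Error: 0.017166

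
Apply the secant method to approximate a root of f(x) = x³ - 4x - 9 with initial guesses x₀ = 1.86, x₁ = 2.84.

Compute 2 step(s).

f(x) = x³ - 4x - 9
x₀ = 1.86, x₁ = 2.84

Secant formula: x_{n+1} = x_n - f(x_n)(x_n - x_{n-1})/(f(x_n) - f(x_{n-1}))

Iteration 1:
  f(1.860000) = -10.005144
  f(2.840000) = 2.546304
  x_2 = 2.840000 - 2.546304×(2.840000 - 1.860000)/(2.546304 - (-10.005144))
       = 2.641188
Iteration 2:
  f(2.840000) = 2.546304
  f(2.641188) = -1.140156
  x_3 = 2.641188 - (-1.140156)×(2.641188 - 2.840000)/(-1.140156 - 2.546304)
       = 2.702677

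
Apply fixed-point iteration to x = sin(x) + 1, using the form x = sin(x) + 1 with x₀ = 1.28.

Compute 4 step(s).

Equation: x = sin(x) + 1
Fixed-point form: x = sin(x) + 1
x₀ = 1.28

x_1 = g(1.280000) = 1.958016
x_2 = g(1.958016) = 1.925963
x_3 = g(1.925963) = 1.937589
x_4 = g(1.937589) = 1.933482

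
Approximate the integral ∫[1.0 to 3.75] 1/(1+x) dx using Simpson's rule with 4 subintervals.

f(x) = 1/(1+x)
a = 1.0, b = 3.75, n = 4
h = (b - a)/n = 0.687500

Simpson's rule: (h/3)[f(x₀) + 4f(x₁) + 2f(x₂) + ... + f(xₙ)]

x_0 = 1.0000, f(x_0) = 0.500000, coefficient = 1
x_1 = 1.6875, f(x_1) = 0.372093, coefficient = 4
x_2 = 2.3750, f(x_2) = 0.296296, coefficient = 2
x_3 = 3.0625, f(x_3) = 0.246154, coefficient = 4
x_4 = 3.7500, f(x_4) = 0.210526, coefficient = 1

I ≈ (0.687500/3) × 3.776106 = 0.865358
Exact value: 0.864997
Error: 0.000360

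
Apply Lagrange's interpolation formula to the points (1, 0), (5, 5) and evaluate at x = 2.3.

Lagrange interpolation formula:
P(x) = Σ yᵢ × Lᵢ(x)
where Lᵢ(x) = Π_{j≠i} (x - xⱼ)/(xᵢ - xⱼ)

L_0(2.3) = (2.3 - 5)/(1 - 5) = 0.675000
L_1(2.3) = (2.3 - 1)/(5 - 1) = 0.325000

P(2.3) = 0×L_0(2.3) + 5×L_1(2.3)
P(2.3) = 1.625000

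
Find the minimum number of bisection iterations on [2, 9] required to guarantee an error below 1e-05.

We need (b-a)/2^n ≤ 1e-05
(9 - 2)/2^n ≤ 1e-05
7/2^n ≤ 1e-05
2^n ≥ 700000
n ≥ log₂(700000) = 19.42
n ≥ 20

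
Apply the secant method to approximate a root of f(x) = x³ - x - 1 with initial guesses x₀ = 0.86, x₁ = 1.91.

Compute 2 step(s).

f(x) = x³ - x - 1
x₀ = 0.86, x₁ = 1.91

Secant formula: x_{n+1} = x_n - f(x_n)(x_n - x_{n-1})/(f(x_n) - f(x_{n-1}))

Iteration 1:
  f(0.860000) = -1.223944
  f(1.910000) = 4.057871
  x_2 = 1.910000 - 4.057871×(1.910000 - 0.860000)/(4.057871 - (-1.223944))
       = 1.103314
Iteration 2:
  f(1.910000) = 4.057871
  f(1.103314) = -0.760247
  x_3 = 1.103314 - (-0.760247)×(1.103314 - 1.910000)/(-0.760247 - 4.057871)
       = 1.230601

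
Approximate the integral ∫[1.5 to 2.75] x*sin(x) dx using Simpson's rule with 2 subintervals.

f(x) = x*sin(x)
a = 1.5, b = 2.75, n = 2
h = (b - a)/n = 0.625000

Simpson's rule: (h/3)[f(x₀) + 4f(x₁) + 2f(x₂) + ... + f(xₙ)]

x_0 = 1.5000, f(x_0) = 1.496242, coefficient = 1
x_1 = 2.1250, f(x_1) = 1.806930, coefficient = 4
x_2 = 2.7500, f(x_2) = 1.049568, coefficient = 1

I ≈ (0.625000/3) × 9.773528 = 2.036152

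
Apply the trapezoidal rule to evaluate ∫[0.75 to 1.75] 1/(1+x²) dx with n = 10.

f(x) = 1/(1+x²)
a = 0.75, b = 1.75, n = 10
h = (b - a)/n = 0.100000

Trapezoidal rule: (h/2)[f(x₀) + 2f(x₁) + 2f(x₂) + ... + f(xₙ)]

x_0 = 0.7500, f(x_0) = 0.640000, coefficient = 1
x_1 = 0.8500, f(x_1) = 0.580552, coefficient = 2
x_2 = 0.9500, f(x_2) = 0.525624, coefficient = 2
x_3 = 1.0500, f(x_3) = 0.475624, coefficient = 2
x_4 = 1.1500, f(x_4) = 0.430571, coefficient = 2
x_5 = 1.2500, f(x_5) = 0.390244, coefficient = 2
x_6 = 1.3500, f(x_6) = 0.354296, coefficient = 2
x_7 = 1.4500, f(x_7) = 0.322321, coefficient = 2
x_8 = 1.5500, f(x_8) = 0.293902, coefficient = 2
x_9 = 1.6500, f(x_9) = 0.268637, coefficient = 2
x_10 = 1.7500, f(x_10) = 0.246154, coefficient = 1

I ≈ (0.100000/2) × 8.169692 = 0.408485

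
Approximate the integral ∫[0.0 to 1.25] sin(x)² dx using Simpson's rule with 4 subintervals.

f(x) = sin(x)²
a = 0.0, b = 1.25, n = 4
h = (b - a)/n = 0.312500

Simpson's rule: (h/3)[f(x₀) + 4f(x₁) + 2f(x₂) + ... + f(xₙ)]

x_0 = 0.0000, f(x_0) = 0.000000, coefficient = 1
x_1 = 0.3125, f(x_1) = 0.094518, coefficient = 4
x_2 = 0.6250, f(x_2) = 0.342339, coefficient = 2
x_3 = 0.9375, f(x_3) = 0.649767, coefficient = 4
x_4 = 1.2500, f(x_4) = 0.900572, coefficient = 1

I ≈ (0.312500/3) × 4.562390 = 0.475249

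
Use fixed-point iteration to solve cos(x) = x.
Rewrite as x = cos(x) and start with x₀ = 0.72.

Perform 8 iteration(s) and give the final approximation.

Equation: cos(x) = x
Fixed-point form: x = cos(x)
x₀ = 0.72

x_1 = g(0.720000) = 0.751806
x_2 = g(0.751806) = 0.730457
x_3 = g(0.730457) = 0.744870
x_4 = g(0.744870) = 0.735176
x_5 = g(0.735176) = 0.741713
x_6 = g(0.741713) = 0.737313
x_7 = g(0.737313) = 0.740278
x_8 = g(0.740278) = 0.738281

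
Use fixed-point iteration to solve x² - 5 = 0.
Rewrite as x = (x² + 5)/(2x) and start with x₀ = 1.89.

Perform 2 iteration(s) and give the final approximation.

Equation: x² - 5 = 0
Fixed-point form: x = (x² + 5)/(2x)
x₀ = 1.89

x_1 = g(1.890000) = 2.267751
x_2 = g(2.267751) = 2.236289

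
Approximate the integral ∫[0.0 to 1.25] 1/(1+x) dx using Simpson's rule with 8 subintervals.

f(x) = 1/(1+x)
a = 0.0, b = 1.25, n = 8
h = (b - a)/n = 0.156250

Simpson's rule: (h/3)[f(x₀) + 4f(x₁) + 2f(x₂) + ... + f(xₙ)]

x_0 = 0.0000, f(x_0) = 1.000000, coefficient = 1
x_1 = 0.1562, f(x_1) = 0.864865, coefficient = 4
x_2 = 0.3125, f(x_2) = 0.761905, coefficient = 2
x_3 = 0.4688, f(x_3) = 0.680851, coefficient = 4
x_4 = 0.6250, f(x_4) = 0.615385, coefficient = 2
x_5 = 0.7812, f(x_5) = 0.561404, coefficient = 4
x_6 = 0.9375, f(x_6) = 0.516129, coefficient = 2
x_7 = 1.0938, f(x_7) = 0.477612, coefficient = 4
x_8 = 1.2500, f(x_8) = 0.444444, coefficient = 1

I ≈ (0.156250/3) × 15.570207 = 0.810948
Exact value: 0.810930
Error: 0.000018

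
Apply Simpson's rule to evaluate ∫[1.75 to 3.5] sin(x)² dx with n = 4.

f(x) = sin(x)²
a = 1.75, b = 3.5, n = 4
h = (b - a)/n = 0.437500

Simpson's rule: (h/3)[f(x₀) + 4f(x₁) + 2f(x₂) + ... + f(xₙ)]

x_0 = 1.7500, f(x_0) = 0.968228, coefficient = 1
x_1 = 2.1875, f(x_1) = 0.665512, coefficient = 4
x_2 = 2.6250, f(x_2) = 0.243957, coefficient = 2
x_3 = 3.0625, f(x_3) = 0.006243, coefficient = 4
x_4 = 3.5000, f(x_4) = 0.123049, coefficient = 1

I ≈ (0.437500/3) × 4.266211 = 0.622156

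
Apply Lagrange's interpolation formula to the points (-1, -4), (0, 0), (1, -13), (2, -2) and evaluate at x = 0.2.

Lagrange interpolation formula:
P(x) = Σ yᵢ × Lᵢ(x)
where Lᵢ(x) = Π_{j≠i} (x - xⱼ)/(xᵢ - xⱼ)

L_0(0.2) = (0.2 - 0)/(-1 - 0) × (0.2 - 1)/(-1 - 1) × (0.2 - 2)/(-1 - 2) = -0.048000
L_1(0.2) = (0.2 - (-1))/(0 - (-1)) × (0.2 - 1)/(0 - 1) × (0.2 - 2)/(0 - 2) = 0.864000
L_2(0.2) = (0.2 - (-1))/(1 - (-1)) × (0.2 - 0)/(1 - 0) × (0.2 - 2)/(1 - 2) = 0.216000
L_3(0.2) = (0.2 - (-1))/(2 - (-1)) × (0.2 - 0)/(2 - 0) × (0.2 - 1)/(2 - 1) = -0.032000

P(0.2) = (-4)×L_0(0.2) + 0×L_1(0.2) + (-13)×L_2(0.2) + (-2)×L_3(0.2)
P(0.2) = -2.552000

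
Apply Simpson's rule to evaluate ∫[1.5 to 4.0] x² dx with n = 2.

f(x) = x²
a = 1.5, b = 4.0, n = 2
h = (b - a)/n = 1.250000

Simpson's rule: (h/3)[f(x₀) + 4f(x₁) + 2f(x₂) + ... + f(xₙ)]

x_0 = 1.5000, f(x_0) = 2.250000, coefficient = 1
x_1 = 2.7500, f(x_1) = 7.562500, coefficient = 4
x_2 = 4.0000, f(x_2) = 16.000000, coefficient = 1

I ≈ (1.250000/3) × 48.500000 = 20.208333
Exact value: 20.208333
Error: 0.000000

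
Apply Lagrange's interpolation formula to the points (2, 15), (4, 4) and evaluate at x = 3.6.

Lagrange interpolation formula:
P(x) = Σ yᵢ × Lᵢ(x)
where Lᵢ(x) = Π_{j≠i} (x - xⱼ)/(xᵢ - xⱼ)

L_0(3.6) = (3.6 - 4)/(2 - 4) = 0.200000
L_1(3.6) = (3.6 - 2)/(4 - 2) = 0.800000

P(3.6) = 15×L_0(3.6) + 4×L_1(3.6)
P(3.6) = 6.200000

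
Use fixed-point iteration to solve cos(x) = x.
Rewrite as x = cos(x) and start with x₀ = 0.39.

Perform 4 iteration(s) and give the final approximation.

Equation: cos(x) = x
Fixed-point form: x = cos(x)
x₀ = 0.39

x_1 = g(0.390000) = 0.924909
x_2 = g(0.924909) = 0.601907
x_3 = g(0.601907) = 0.824257
x_4 = g(0.824257) = 0.679102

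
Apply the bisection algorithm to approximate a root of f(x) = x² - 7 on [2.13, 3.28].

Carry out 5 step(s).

f(x) = x² - 7
Initial interval: [2.13, 3.28]

Iteration 1:
  c_1 = (2.130000 + 3.280000)/2 = 2.705000
  f(c_1) = f(2.705000) = 0.317025
  f(a) × f(c) < 0, new interval: [2.130000, 2.705000]
Iteration 2:
  c_2 = (2.130000 + 2.705000)/2 = 2.417500
  f(c_2) = f(2.417500) = -1.155694
  f(a) × f(c) ≥ 0, new interval: [2.417500, 2.705000]
Iteration 3:
  c_3 = (2.417500 + 2.705000)/2 = 2.561250
  f(c_3) = f(2.561250) = -0.439998
  f(a) × f(c) ≥ 0, new interval: [2.561250, 2.705000]
Iteration 4:
  c_4 = (2.561250 + 2.705000)/2 = 2.633125
  f(c_4) = f(2.633125) = -0.066653
  f(a) × f(c) ≥ 0, new interval: [2.633125, 2.705000]
Iteration 5:
  c_5 = (2.633125 + 2.705000)/2 = 2.669062
  f(c_5) = f(2.669062) = 0.123895
  f(a) × f(c) < 0, new interval: [2.633125, 2.669062]

After 5 iteration(s), the approximation is c_5 = 2.669062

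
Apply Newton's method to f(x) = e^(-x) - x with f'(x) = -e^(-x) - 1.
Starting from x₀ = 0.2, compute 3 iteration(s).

f(x) = e^(-x) - x
f'(x) = -e^(-x) - 1
x₀ = 0.2

Newton-Raphson formula: x_{n+1} = x_n - f(x_n)/f'(x_n)

Iteration 1:
  f(0.200000) = 0.618731
  f'(0.200000) = -1.818731
  x_1 = 0.200000 - 0.618731/(-1.818731) = 0.540199
Iteration 2:
  f(0.540199) = 0.042433
  f'(0.540199) = -1.582632
  x_2 = 0.540199 - 0.042433/(-1.582632) = 0.567011
Iteration 3:
  f(0.567011) = 0.000208
  f'(0.567011) = -1.567218
  x_3 = 0.567011 - 0.000208/(-1.567218) = 0.567143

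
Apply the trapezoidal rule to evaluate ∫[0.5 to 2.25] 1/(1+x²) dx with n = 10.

f(x) = 1/(1+x²)
a = 0.5, b = 2.25, n = 10
h = (b - a)/n = 0.175000

Trapezoidal rule: (h/2)[f(x₀) + 2f(x₁) + 2f(x₂) + ... + f(xₙ)]

x_0 = 0.5000, f(x_0) = 0.800000, coefficient = 1
x_1 = 0.6750, f(x_1) = 0.686990, coefficient = 2
x_2 = 0.8500, f(x_2) = 0.580552, coefficient = 2
x_3 = 1.0250, f(x_3) = 0.487656, coefficient = 2
x_4 = 1.2000, f(x_4) = 0.409836, coefficient = 2
x_5 = 1.3750, f(x_5) = 0.345946, coefficient = 2
x_6 = 1.5500, f(x_6) = 0.293902, coefficient = 2
x_7 = 1.7250, f(x_7) = 0.251533, coefficient = 2
x_8 = 1.9000, f(x_8) = 0.216920, coefficient = 2
x_9 = 2.0750, f(x_9) = 0.188479, coefficient = 2
x_10 = 2.2500, f(x_10) = 0.164948, coefficient = 1

I ≈ (0.175000/2) × 7.888575 = 0.690250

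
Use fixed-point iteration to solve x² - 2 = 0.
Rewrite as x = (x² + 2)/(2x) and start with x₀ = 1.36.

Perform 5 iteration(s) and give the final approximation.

Equation: x² - 2 = 0
Fixed-point form: x = (x² + 2)/(2x)
x₀ = 1.36

x_1 = g(1.360000) = 1.415294
x_2 = g(1.415294) = 1.414214
x_3 = g(1.414214) = 1.414214
x_4 = g(1.414214) = 1.414214
x_5 = g(1.414214) = 1.414214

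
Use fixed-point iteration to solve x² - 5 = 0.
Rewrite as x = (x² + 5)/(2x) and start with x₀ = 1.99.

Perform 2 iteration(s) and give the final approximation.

Equation: x² - 5 = 0
Fixed-point form: x = (x² + 5)/(2x)
x₀ = 1.99

x_1 = g(1.990000) = 2.251281
x_2 = g(2.251281) = 2.236119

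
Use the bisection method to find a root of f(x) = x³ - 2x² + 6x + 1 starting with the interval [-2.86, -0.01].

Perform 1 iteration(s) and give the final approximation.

f(x) = x³ - 2x² + 6x + 1
Initial interval: [-2.86, -0.01]

Iteration 1:
  c_1 = (-2.860000 + (-0.010000))/2 = -1.435000
  f(c_1) = f(-1.435000) = -14.683438
  f(a) × f(c) ≥ 0, new interval: [-1.435000, -0.010000]

After 1 iteration(s), the approximation is c_1 = -1.435000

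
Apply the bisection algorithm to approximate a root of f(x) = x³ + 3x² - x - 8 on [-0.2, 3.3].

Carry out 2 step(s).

f(x) = x³ + 3x² - x - 8
Initial interval: [-0.2, 3.3]

Iteration 1:
  c_1 = (-0.200000 + 3.300000)/2 = 1.550000
  f(c_1) = f(1.550000) = 1.381375
  f(a) × f(c) < 0, new interval: [-0.200000, 1.550000]
Iteration 2:
  c_2 = (-0.200000 + 1.550000)/2 = 0.675000
  f(c_2) = f(0.675000) = -7.000578
  f(a) × f(c) ≥ 0, new interval: [0.675000, 1.550000]

After 2 iteration(s), the approximation is c_2 = 0.675000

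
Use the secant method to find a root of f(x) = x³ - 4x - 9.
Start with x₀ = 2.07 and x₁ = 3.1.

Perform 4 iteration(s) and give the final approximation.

f(x) = x³ - 4x - 9
x₀ = 2.07, x₁ = 3.1

Secant formula: x_{n+1} = x_n - f(x_n)(x_n - x_{n-1})/(f(x_n) - f(x_{n-1}))

Iteration 1:
  f(2.070000) = -8.410257
  f(3.100000) = 8.391000
  x_2 = 3.100000 - 8.391000×(3.100000 - 2.070000)/(8.391000 - (-8.410257))
       = 2.585590
Iteration 2:
  f(3.100000) = 8.391000
  f(2.585590) = -2.056974
  x_3 = 2.585590 - (-2.056974)×(2.585590 - 3.100000)/(-2.056974 - 8.391000)
       = 2.686866
Iteration 3:
  f(2.585590) = -2.056974
  f(2.686866) = -0.350308
  x_4 = 2.686866 - (-0.350308)×(2.686866 - 2.585590)/(-0.350308 - (-2.056974))
       = 2.707654
Iteration 4:
  f(2.686866) = -0.350308
  f(2.707654) = 0.020249
  x_5 = 2.707654 - 0.020249×(2.707654 - 2.686866)/(0.020249 - (-0.350308))
       = 2.706518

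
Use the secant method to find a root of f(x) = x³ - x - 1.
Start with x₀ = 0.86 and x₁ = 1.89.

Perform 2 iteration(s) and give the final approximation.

f(x) = x³ - x - 1
x₀ = 0.86, x₁ = 1.89

Secant formula: x_{n+1} = x_n - f(x_n)(x_n - x_{n-1})/(f(x_n) - f(x_{n-1}))

Iteration 1:
  f(0.860000) = -1.223944
  f(1.890000) = 3.861269
  x_2 = 1.890000 - 3.861269×(1.890000 - 0.860000)/(3.861269 - (-1.223944))
       = 1.107907
Iteration 2:
  f(1.890000) = 3.861269
  f(1.107907) = -0.747997
  x_3 = 1.107907 - (-0.747997)×(1.107907 - 1.890000)/(-0.747997 - 3.861269)
       = 1.234826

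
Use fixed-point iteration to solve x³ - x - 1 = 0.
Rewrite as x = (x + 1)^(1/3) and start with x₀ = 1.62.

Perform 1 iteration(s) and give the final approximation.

Equation: x³ - x - 1 = 0
Fixed-point form: x = (x + 1)^(1/3)
x₀ = 1.62

x_1 = g(1.620000) = 1.378586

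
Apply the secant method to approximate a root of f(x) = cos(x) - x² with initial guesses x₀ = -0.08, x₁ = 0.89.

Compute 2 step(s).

f(x) = cos(x) - x²
x₀ = -0.08, x₁ = 0.89

Secant formula: x_{n+1} = x_n - f(x_n)(x_n - x_{n-1})/(f(x_n) - f(x_{n-1}))

Iteration 1:
  f(-0.080000) = 0.990402
  f(0.890000) = -0.162688
  x_2 = 0.890000 - (-0.162688)×(0.890000 - (-0.080000))/(-0.162688 - 0.990402)
       = 0.753144
Iteration 2:
  f(0.890000) = -0.162688
  f(0.753144) = 0.162316
  x_3 = 0.753144 - 0.162316×(0.753144 - 0.890000)/(0.162316 - (-0.162688))
       = 0.821494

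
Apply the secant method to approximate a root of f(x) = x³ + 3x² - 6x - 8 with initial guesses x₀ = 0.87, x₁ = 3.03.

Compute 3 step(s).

f(x) = x³ + 3x² - 6x - 8
x₀ = 0.87, x₁ = 3.03

Secant formula: x_{n+1} = x_n - f(x_n)(x_n - x_{n-1})/(f(x_n) - f(x_{n-1}))

Iteration 1:
  f(0.870000) = -10.290797
  f(3.030000) = 29.180827
  x_2 = 3.030000 - 29.180827×(3.030000 - 0.870000)/(29.180827 - (-10.290797))
       = 1.433142
Iteration 2:
  f(3.030000) = 29.180827
  f(1.433142) = -7.493641
  x_3 = 1.433142 - (-7.493641)×(1.433142 - 3.030000)/(-7.493641 - 29.180827)
       = 1.759426
Iteration 3:
  f(1.433142) = -7.493641
  f(1.759426) = -3.823379
  x_4 = 1.759426 - (-3.823379)×(1.759426 - 1.433142)/(-3.823379 - (-7.493641))
       = 2.099321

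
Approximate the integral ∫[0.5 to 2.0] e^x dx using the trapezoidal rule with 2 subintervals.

f(x) = e^x
a = 0.5, b = 2.0, n = 2
h = (b - a)/n = 0.750000

Trapezoidal rule: (h/2)[f(x₀) + 2f(x₁) + 2f(x₂) + ... + f(xₙ)]

x_0 = 0.5000, f(x_0) = 1.648721, coefficient = 1
x_1 = 1.2500, f(x_1) = 3.490343, coefficient = 2
x_2 = 2.0000, f(x_2) = 7.389056, coefficient = 1

I ≈ (0.750000/2) × 16.018463 = 6.006924
Exact value: 5.740335
Error: 0.266589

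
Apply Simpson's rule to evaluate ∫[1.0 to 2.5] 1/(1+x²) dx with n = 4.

f(x) = 1/(1+x²)
a = 1.0, b = 2.5, n = 4
h = (b - a)/n = 0.375000

Simpson's rule: (h/3)[f(x₀) + 4f(x₁) + 2f(x₂) + ... + f(xₙ)]

x_0 = 1.0000, f(x_0) = 0.500000, coefficient = 1
x_1 = 1.3750, f(x_1) = 0.345946, coefficient = 4
x_2 = 1.7500, f(x_2) = 0.246154, coefficient = 2
x_3 = 2.1250, f(x_3) = 0.181303, coefficient = 4
x_4 = 2.5000, f(x_4) = 0.137931, coefficient = 1

I ≈ (0.375000/3) × 3.239235 = 0.404904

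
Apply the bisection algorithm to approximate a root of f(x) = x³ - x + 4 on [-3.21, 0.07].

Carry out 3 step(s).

f(x) = x³ - x + 4
Initial interval: [-3.21, 0.07]

Iteration 1:
  c_1 = (-3.210000 + 0.070000)/2 = -1.570000
  f(c_1) = f(-1.570000) = 1.700107
  f(a) × f(c) < 0, new interval: [-3.210000, -1.570000]
Iteration 2:
  c_2 = (-3.210000 + (-1.570000))/2 = -2.390000
  f(c_2) = f(-2.390000) = -7.261919
  f(a) × f(c) ≥ 0, new interval: [-2.390000, -1.570000]
Iteration 3:
  c_3 = (-2.390000 + (-1.570000))/2 = -1.980000
  f(c_3) = f(-1.980000) = -1.782392
  f(a) × f(c) ≥ 0, new interval: [-1.980000, -1.570000]

After 3 iteration(s), the approximation is c_3 = -1.980000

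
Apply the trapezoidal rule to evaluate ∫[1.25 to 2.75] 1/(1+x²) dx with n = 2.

f(x) = 1/(1+x²)
a = 1.25, b = 2.75, n = 2
h = (b - a)/n = 0.750000

Trapezoidal rule: (h/2)[f(x₀) + 2f(x₁) + 2f(x₂) + ... + f(xₙ)]

x_0 = 1.2500, f(x_0) = 0.390244, coefficient = 1
x_1 = 2.0000, f(x_1) = 0.200000, coefficient = 2
x_2 = 2.7500, f(x_2) = 0.116788, coefficient = 1

I ≈ (0.750000/2) × 0.907032 = 0.340137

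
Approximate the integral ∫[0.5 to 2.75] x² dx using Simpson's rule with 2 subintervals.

f(x) = x²
a = 0.5, b = 2.75, n = 2
h = (b - a)/n = 1.125000

Simpson's rule: (h/3)[f(x₀) + 4f(x₁) + 2f(x₂) + ... + f(xₙ)]

x_0 = 0.5000, f(x_0) = 0.250000, coefficient = 1
x_1 = 1.6250, f(x_1) = 2.640625, coefficient = 4
x_2 = 2.7500, f(x_2) = 7.562500, coefficient = 1

I ≈ (1.125000/3) × 18.375000 = 6.890625
Exact value: 6.890625
Error: 0.000000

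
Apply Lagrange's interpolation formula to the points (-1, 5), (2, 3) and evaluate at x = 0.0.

Lagrange interpolation formula:
P(x) = Σ yᵢ × Lᵢ(x)
where Lᵢ(x) = Π_{j≠i} (x - xⱼ)/(xᵢ - xⱼ)

L_0(0.0) = (0.0 - 2)/(-1 - 2) = 0.666667
L_1(0.0) = (0.0 - (-1))/(2 - (-1)) = 0.333333

P(0.0) = 5×L_0(0.0) + 3×L_1(0.0)
P(0.0) = 4.333333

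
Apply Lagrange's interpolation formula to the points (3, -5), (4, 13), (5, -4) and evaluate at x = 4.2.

Lagrange interpolation formula:
P(x) = Σ yᵢ × Lᵢ(x)
where Lᵢ(x) = Π_{j≠i} (x - xⱼ)/(xᵢ - xⱼ)

L_0(4.2) = (4.2 - 4)/(3 - 4) × (4.2 - 5)/(3 - 5) = -0.080000
L_1(4.2) = (4.2 - 3)/(4 - 3) × (4.2 - 5)/(4 - 5) = 0.960000
L_2(4.2) = (4.2 - 3)/(5 - 3) × (4.2 - 4)/(5 - 4) = 0.120000

P(4.2) = (-5)×L_0(4.2) + 13×L_1(4.2) + (-4)×L_2(4.2)
P(4.2) = 12.400000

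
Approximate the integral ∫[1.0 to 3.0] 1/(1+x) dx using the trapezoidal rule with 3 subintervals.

f(x) = 1/(1+x)
a = 1.0, b = 3.0, n = 3
h = (b - a)/n = 0.666667

Trapezoidal rule: (h/2)[f(x₀) + 2f(x₁) + 2f(x₂) + ... + f(xₙ)]

x_0 = 1.0000, f(x_0) = 0.500000, coefficient = 1
x_1 = 1.6667, f(x_1) = 0.375000, coefficient = 2
x_2 = 2.3333, f(x_2) = 0.300000, coefficient = 2
x_3 = 3.0000, f(x_3) = 0.250000, coefficient = 1

I ≈ (0.666667/2) × 2.100000 = 0.700000
Exact value: 0.693147
Error: 0.006853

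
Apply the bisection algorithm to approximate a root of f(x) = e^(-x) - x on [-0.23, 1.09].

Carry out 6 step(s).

f(x) = e^(-x) - x
Initial interval: [-0.23, 1.09]

Iteration 1:
  c_1 = (-0.230000 + 1.090000)/2 = 0.430000
  f(c_1) = f(0.430000) = 0.220509
  f(a) × f(c) ≥ 0, new interval: [0.430000, 1.090000]
Iteration 2:
  c_2 = (0.430000 + 1.090000)/2 = 0.760000
  f(c_2) = f(0.760000) = -0.292334
  f(a) × f(c) < 0, new interval: [0.430000, 0.760000]
Iteration 3:
  c_3 = (0.430000 + 0.760000)/2 = 0.595000
  f(c_3) = f(0.595000) = -0.043437
  f(a) × f(c) < 0, new interval: [0.430000, 0.595000]
Iteration 4:
  c_4 = (0.430000 + 0.595000)/2 = 0.512500
  f(c_4) = f(0.512500) = 0.086496
  f(a) × f(c) ≥ 0, new interval: [0.512500, 0.595000]
Iteration 5:
  c_5 = (0.512500 + 0.595000)/2 = 0.553750
  f(c_5) = f(0.553750) = 0.021040
  f(a) × f(c) ≥ 0, new interval: [0.553750, 0.595000]
Iteration 6:
  c_6 = (0.553750 + 0.595000)/2 = 0.574375
  f(c_6) = f(0.574375) = -0.011318
  f(a) × f(c) < 0, new interval: [0.553750, 0.574375]

After 6 iteration(s), the approximation is c_6 = 0.574375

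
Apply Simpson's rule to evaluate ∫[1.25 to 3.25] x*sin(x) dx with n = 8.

f(x) = x*sin(x)
a = 1.25, b = 3.25, n = 8
h = (b - a)/n = 0.250000

Simpson's rule: (h/3)[f(x₀) + 4f(x₁) + 2f(x₂) + ... + f(xₙ)]

x_0 = 1.2500, f(x_0) = 1.186231, coefficient = 1
x_1 = 1.5000, f(x_1) = 1.496242, coefficient = 4
x_2 = 1.7500, f(x_2) = 1.721975, coefficient = 2
x_3 = 2.0000, f(x_3) = 1.818595, coefficient = 4
x_4 = 2.2500, f(x_4) = 1.750665, coefficient = 2
x_5 = 2.5000, f(x_5) = 1.496180, coefficient = 4
x_6 = 2.7500, f(x_6) = 1.049568, coefficient = 2
x_7 = 3.0000, f(x_7) = 0.423360, coefficient = 4
x_8 = 3.2500, f(x_8) = -0.351634, coefficient = 1

I ≈ (0.250000/3) × 30.816523 = 2.568044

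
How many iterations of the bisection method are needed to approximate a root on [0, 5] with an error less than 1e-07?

We need (b-a)/2^n ≤ 1e-07
(5 - 0)/2^n ≤ 1e-07
5/2^n ≤ 1e-07
2^n ≥ 50000000
n ≥ log₂(50000000) = 25.58
n ≥ 26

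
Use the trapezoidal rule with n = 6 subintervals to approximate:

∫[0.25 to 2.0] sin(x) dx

f(x) = sin(x)
a = 0.25, b = 2.0, n = 6
h = (b - a)/n = 0.291667

Trapezoidal rule: (h/2)[f(x₀) + 2f(x₁) + 2f(x₂) + ... + f(xₙ)]

x_0 = 0.2500, f(x_0) = 0.247404, coefficient = 1
x_1 = 0.5417, f(x_1) = 0.515565, coefficient = 2
x_2 = 0.8333, f(x_2) = 0.740177, coefficient = 2
x_3 = 1.1250, f(x_3) = 0.902268, coefficient = 2
x_4 = 1.4167, f(x_4) = 0.988146, coefficient = 2
x_5 = 1.7083, f(x_5) = 0.990557, coefficient = 2
x_6 = 2.0000, f(x_6) = 0.909297, coefficient = 1

I ≈ (0.291667/2) × 9.430124 = 1.375226
Exact value: 1.385059
Error: 0.009833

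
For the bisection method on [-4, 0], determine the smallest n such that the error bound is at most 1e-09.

We need (b-a)/2^n ≤ 1e-09
(0 - (-4))/2^n ≤ 1e-09
4/2^n ≤ 1e-09
2^n ≥ 4000000000
n ≥ log₂(4000000000) = 31.90
n ≥ 32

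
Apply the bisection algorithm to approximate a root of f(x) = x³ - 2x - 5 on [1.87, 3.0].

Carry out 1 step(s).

f(x) = x³ - 2x - 5
Initial interval: [1.87, 3.0]

Iteration 1:
  c_1 = (1.870000 + 3.000000)/2 = 2.435000
  f(c_1) = f(2.435000) = 4.567663
  f(a) × f(c) < 0, new interval: [1.870000, 2.435000]

After 1 iteration(s), the approximation is c_1 = 2.435000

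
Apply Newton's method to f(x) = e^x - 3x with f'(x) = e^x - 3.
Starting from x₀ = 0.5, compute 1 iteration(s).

f(x) = e^x - 3x
f'(x) = e^x - 3
x₀ = 0.5

Newton-Raphson formula: x_{n+1} = x_n - f(x_n)/f'(x_n)

Iteration 1:
  f(0.500000) = 0.148721
  f'(0.500000) = -1.351279
  x_1 = 0.500000 - 0.148721/(-1.351279) = 0.610060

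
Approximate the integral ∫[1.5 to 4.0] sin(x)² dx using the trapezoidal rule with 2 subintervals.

f(x) = sin(x)²
a = 1.5, b = 4.0, n = 2
h = (b - a)/n = 1.250000

Trapezoidal rule: (h/2)[f(x₀) + 2f(x₁) + 2f(x₂) + ... + f(xₙ)]

x_0 = 1.5000, f(x_0) = 0.994996, coefficient = 1
x_1 = 2.7500, f(x_1) = 0.145665, coefficient = 2
x_2 = 4.0000, f(x_2) = 0.572750, coefficient = 1

I ≈ (1.250000/2) × 1.859076 = 1.161923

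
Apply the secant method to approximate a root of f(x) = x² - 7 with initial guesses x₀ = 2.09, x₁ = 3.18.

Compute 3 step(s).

f(x) = x² - 7
x₀ = 2.09, x₁ = 3.18

Secant formula: x_{n+1} = x_n - f(x_n)(x_n - x_{n-1})/(f(x_n) - f(x_{n-1}))

Iteration 1:
  f(2.090000) = -2.631900
  f(3.180000) = 3.112400
  x_2 = 3.180000 - 3.112400×(3.180000 - 2.090000)/(3.112400 - (-2.631900))
       = 2.589412
Iteration 2:
  f(3.180000) = 3.112400
  f(2.589412) = -0.294947
  x_3 = 2.589412 - (-0.294947)×(2.589412 - 3.180000)/(-0.294947 - 3.112400)
       = 2.640534
Iteration 3:
  f(2.589412) = -0.294947
  f(2.640534) = -0.027579
  x_4 = 2.640534 - (-0.027579)×(2.640534 - 2.589412)/(-0.027579 - (-0.294947))
       = 2.645808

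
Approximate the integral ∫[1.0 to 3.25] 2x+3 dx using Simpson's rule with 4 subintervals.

f(x) = 2x+3
a = 1.0, b = 3.25, n = 4
h = (b - a)/n = 0.562500

Simpson's rule: (h/3)[f(x₀) + 4f(x₁) + 2f(x₂) + ... + f(xₙ)]

x_0 = 1.0000, f(x_0) = 5.000000, coefficient = 1
x_1 = 1.5625, f(x_1) = 6.125000, coefficient = 4
x_2 = 2.1250, f(x_2) = 7.250000, coefficient = 2
x_3 = 2.6875, f(x_3) = 8.375000, coefficient = 4
x_4 = 3.2500, f(x_4) = 9.500000, coefficient = 1

I ≈ (0.562500/3) × 87.000000 = 16.312500
Exact value: 16.312500
Error: 0.000000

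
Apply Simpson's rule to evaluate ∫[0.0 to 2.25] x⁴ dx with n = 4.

f(x) = x⁴
a = 0.0, b = 2.25, n = 4
h = (b - a)/n = 0.562500

Simpson's rule: (h/3)[f(x₀) + 4f(x₁) + 2f(x₂) + ... + f(xₙ)]

x_0 = 0.0000, f(x_0) = 0.000000, coefficient = 1
x_1 = 0.5625, f(x_1) = 0.100113, coefficient = 4
x_2 = 1.1250, f(x_2) = 1.601807, coefficient = 2
x_3 = 1.6875, f(x_3) = 8.109146, coefficient = 4
x_4 = 2.2500, f(x_4) = 25.628906, coefficient = 1

I ≈ (0.562500/3) × 61.669556 = 11.563042
Exact value: 11.533008
Error: 0.030034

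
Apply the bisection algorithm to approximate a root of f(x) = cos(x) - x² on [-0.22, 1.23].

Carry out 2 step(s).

f(x) = cos(x) - x²
Initial interval: [-0.22, 1.23]

Iteration 1:
  c_1 = (-0.220000 + 1.230000)/2 = 0.505000
  f(c_1) = f(0.505000) = 0.620149
  f(a) × f(c) ≥ 0, new interval: [0.505000, 1.230000]
Iteration 2:
  c_2 = (0.505000 + 1.230000)/2 = 0.867500
  f(c_2) = f(0.867500) = -0.105821
  f(a) × f(c) < 0, new interval: [0.505000, 0.867500]

After 2 iteration(s), the approximation is c_2 = 0.867500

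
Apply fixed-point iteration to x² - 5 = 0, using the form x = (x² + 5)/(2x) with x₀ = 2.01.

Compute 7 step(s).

Equation: x² - 5 = 0
Fixed-point form: x = (x² + 5)/(2x)
x₀ = 2.01

x_1 = g(2.010000) = 2.248781
x_2 = g(2.248781) = 2.236104
x_3 = g(2.236104) = 2.236068
x_4 = g(2.236068) = 2.236068
x_5 = g(2.236068) = 2.236068
x_6 = g(2.236068) = 2.236068
x_7 = g(2.236068) = 2.236068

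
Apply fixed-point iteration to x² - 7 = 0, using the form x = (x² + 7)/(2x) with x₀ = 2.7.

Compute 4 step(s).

Equation: x² - 7 = 0
Fixed-point form: x = (x² + 7)/(2x)
x₀ = 2.7

x_1 = g(2.700000) = 2.646296
x_2 = g(2.646296) = 2.645751
x_3 = g(2.645751) = 2.645751
x_4 = g(2.645751) = 2.645751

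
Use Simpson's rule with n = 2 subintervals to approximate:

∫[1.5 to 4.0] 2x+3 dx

f(x) = 2x+3
a = 1.5, b = 4.0, n = 2
h = (b - a)/n = 1.250000

Simpson's rule: (h/3)[f(x₀) + 4f(x₁) + 2f(x₂) + ... + f(xₙ)]

x_0 = 1.5000, f(x_0) = 6.000000, coefficient = 1
x_1 = 2.7500, f(x_1) = 8.500000, coefficient = 4
x_2 = 4.0000, f(x_2) = 11.000000, coefficient = 1

I ≈ (1.250000/3) × 51.000000 = 21.250000
Exact value: 21.250000
Error: 0.000000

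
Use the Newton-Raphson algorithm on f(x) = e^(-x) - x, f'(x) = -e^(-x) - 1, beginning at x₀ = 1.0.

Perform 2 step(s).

f(x) = e^(-x) - x
f'(x) = -e^(-x) - 1
x₀ = 1.0

Newton-Raphson formula: x_{n+1} = x_n - f(x_n)/f'(x_n)

Iteration 1:
  f(1.000000) = -0.632121
  f'(1.000000) = -1.367879
  x_1 = 1.000000 - (-0.632121)/(-1.367879) = 0.537883
Iteration 2:
  f(0.537883) = 0.046100
  f'(0.537883) = -1.583983
  x_2 = 0.537883 - 0.046100/(-1.583983) = 0.566987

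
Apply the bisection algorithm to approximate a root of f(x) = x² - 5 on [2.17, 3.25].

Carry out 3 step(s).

f(x) = x² - 5
Initial interval: [2.17, 3.25]

Iteration 1:
  c_1 = (2.170000 + 3.250000)/2 = 2.710000
  f(c_1) = f(2.710000) = 2.344100
  f(a) × f(c) < 0, new interval: [2.170000, 2.710000]
Iteration 2:
  c_2 = (2.170000 + 2.710000)/2 = 2.440000
  f(c_2) = f(2.440000) = 0.953600
  f(a) × f(c) < 0, new interval: [2.170000, 2.440000]
Iteration 3:
  c_3 = (2.170000 + 2.440000)/2 = 2.305000
  f(c_3) = f(2.305000) = 0.313025
  f(a) × f(c) < 0, new interval: [2.170000, 2.305000]

After 3 iteration(s), the approximation is c_3 = 2.305000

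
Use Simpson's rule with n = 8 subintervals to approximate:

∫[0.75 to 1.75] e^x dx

f(x) = e^x
a = 0.75, b = 1.75, n = 8
h = (b - a)/n = 0.125000

Simpson's rule: (h/3)[f(x₀) + 4f(x₁) + 2f(x₂) + ... + f(xₙ)]

x_0 = 0.7500, f(x_0) = 2.117000, coefficient = 1
x_1 = 0.8750, f(x_1) = 2.398875, coefficient = 4
x_2 = 1.0000, f(x_2) = 2.718282, coefficient = 2
x_3 = 1.1250, f(x_3) = 3.080217, coefficient = 4
x_4 = 1.2500, f(x_4) = 3.490343, coefficient = 2
x_5 = 1.3750, f(x_5) = 3.955077, coefficient = 4
x_6 = 1.5000, f(x_6) = 4.481689, coefficient = 2
x_7 = 1.6250, f(x_7) = 5.078419, coefficient = 4
x_8 = 1.7500, f(x_8) = 5.754603, coefficient = 1

I ≈ (0.125000/3) × 87.302582 = 3.637608
Exact value: 3.637603
Error: 0.000005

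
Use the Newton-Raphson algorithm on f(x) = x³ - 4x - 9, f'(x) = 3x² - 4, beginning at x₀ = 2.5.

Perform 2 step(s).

f(x) = x³ - 4x - 9
f'(x) = 3x² - 4
x₀ = 2.5

Newton-Raphson formula: x_{n+1} = x_n - f(x_n)/f'(x_n)

Iteration 1:
  f(2.500000) = -3.375000
  f'(2.500000) = 14.750000
  x_1 = 2.500000 - (-3.375000)/14.750000 = 2.728814
Iteration 2:
  f(2.728814) = 0.404647
  f'(2.728814) = 18.339270
  x_2 = 2.728814 - 0.404647/18.339270 = 2.706749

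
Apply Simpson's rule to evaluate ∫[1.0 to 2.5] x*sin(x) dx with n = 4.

f(x) = x*sin(x)
a = 1.0, b = 2.5, n = 4
h = (b - a)/n = 0.375000

Simpson's rule: (h/3)[f(x₀) + 4f(x₁) + 2f(x₂) + ... + f(xₙ)]

x_0 = 1.0000, f(x_0) = 0.841471, coefficient = 1
x_1 = 1.3750, f(x_1) = 1.348728, coefficient = 4
x_2 = 1.7500, f(x_2) = 1.721975, coefficient = 2
x_3 = 2.1250, f(x_3) = 1.806930, coefficient = 4
x_4 = 2.5000, f(x_4) = 1.496180, coefficient = 1

I ≈ (0.375000/3) × 18.404232 = 2.300529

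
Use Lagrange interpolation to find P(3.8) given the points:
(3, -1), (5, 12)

Lagrange interpolation formula:
P(x) = Σ yᵢ × Lᵢ(x)
where Lᵢ(x) = Π_{j≠i} (x - xⱼ)/(xᵢ - xⱼ)

L_0(3.8) = (3.8 - 5)/(3 - 5) = 0.600000
L_1(3.8) = (3.8 - 3)/(5 - 3) = 0.400000

P(3.8) = (-1)×L_0(3.8) + 12×L_1(3.8)
P(3.8) = 4.200000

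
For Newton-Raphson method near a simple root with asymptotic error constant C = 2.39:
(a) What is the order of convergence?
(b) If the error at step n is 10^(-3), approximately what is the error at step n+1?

(a) Newton-Raphson has quadratic (order 2) convergence near simple roots.
    This means |e_{n+1}| ≈ C|e_n|².

(b) With |e_n| = 10^(-3) and C = 2.39:
    |e_{n+1}| ≈ 2.39 × (10^(-3))² = 2.39 × 10^(-6)

(a) 2 (quadratic); (b) |e_{n+1}| ≈ 2.390e-06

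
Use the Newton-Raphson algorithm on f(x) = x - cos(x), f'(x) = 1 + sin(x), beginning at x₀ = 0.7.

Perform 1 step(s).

f(x) = x - cos(x)
f'(x) = 1 + sin(x)
x₀ = 0.7

Newton-Raphson formula: x_{n+1} = x_n - f(x_n)/f'(x_n)

Iteration 1:
  f(0.700000) = -0.064842
  f'(0.700000) = 1.644218
  x_1 = 0.700000 - (-0.064842)/1.644218 = 0.739436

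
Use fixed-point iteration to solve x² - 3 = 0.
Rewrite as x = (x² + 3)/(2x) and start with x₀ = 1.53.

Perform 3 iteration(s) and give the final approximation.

Equation: x² - 3 = 0
Fixed-point form: x = (x² + 3)/(2x)
x₀ = 1.53

x_1 = g(1.530000) = 1.745392
x_2 = g(1.745392) = 1.732102
x_3 = g(1.732102) = 1.732051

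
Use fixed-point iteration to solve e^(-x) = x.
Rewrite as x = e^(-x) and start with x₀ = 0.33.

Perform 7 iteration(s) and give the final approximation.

Equation: e^(-x) = x
Fixed-point form: x = e^(-x)
x₀ = 0.33

x_1 = g(0.330000) = 0.718924
x_2 = g(0.718924) = 0.487276
x_3 = g(0.487276) = 0.614297
x_4 = g(0.614297) = 0.541021
x_5 = g(0.541021) = 0.582154
x_6 = g(0.582154) = 0.558694
x_7 = g(0.558694) = 0.571956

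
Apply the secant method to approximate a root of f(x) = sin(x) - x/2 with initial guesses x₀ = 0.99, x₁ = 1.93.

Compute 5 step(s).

f(x) = sin(x) - x/2
x₀ = 0.99, x₁ = 1.93

Secant formula: x_{n+1} = x_n - f(x_n)(x_n - x_{n-1})/(f(x_n) - f(x_{n-1}))

Iteration 1:
  f(0.990000) = 0.341026
  f(1.930000) = -0.028823
  x_2 = 1.930000 - (-0.028823)×(1.930000 - 0.990000)/(-0.028823 - 0.341026)
       = 1.856744
Iteration 2:
  f(1.930000) = -0.028823
  f(1.856744) = 0.031023
  x_3 = 1.856744 - 0.031023×(1.856744 - 1.930000)/(0.031023 - (-0.028823))
       = 1.894718
Iteration 3:
  f(1.856744) = 0.031023
  f(1.894718) = 0.000635
  x_4 = 1.894718 - 0.000635×(1.894718 - 1.856744)/(0.000635 - 0.031023)
       = 1.895512
Iteration 4:
  f(1.894718) = 0.000635
  f(1.895512) = -0.000015
  x_5 = 1.895512 - (-0.000015)×(1.895512 - 1.894718)/(-0.000015 - 0.000635)
       = 1.895494
Iteration 5:
  f(1.895512) = -0.000015
  f(1.895494) = 0.000000
  x_6 = 1.895494 - 0.000000×(1.895494 - 1.895512)/(0.000000 - (-0.000015))
       = 1.895494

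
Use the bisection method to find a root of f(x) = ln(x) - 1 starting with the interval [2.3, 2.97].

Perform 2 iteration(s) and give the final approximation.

f(x) = ln(x) - 1
Initial interval: [2.3, 2.97]

Iteration 1:
  c_1 = (2.300000 + 2.970000)/2 = 2.635000
  f(c_1) = f(2.635000) = -0.031117
  f(a) × f(c) ≥ 0, new interval: [2.635000, 2.970000]
Iteration 2:
  c_2 = (2.635000 + 2.970000)/2 = 2.802500
  f(c_2) = f(2.802500) = 0.030512
  f(a) × f(c) < 0, new interval: [2.635000, 2.802500]

After 2 iteration(s), the approximation is c_2 = 2.802500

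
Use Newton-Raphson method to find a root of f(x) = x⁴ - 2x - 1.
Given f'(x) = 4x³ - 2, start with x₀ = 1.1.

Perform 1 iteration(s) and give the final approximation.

f(x) = x⁴ - 2x - 1
f'(x) = 4x³ - 2
x₀ = 1.1

Newton-Raphson formula: x_{n+1} = x_n - f(x_n)/f'(x_n)

Iteration 1:
  f(1.100000) = -1.735900
  f'(1.100000) = 3.324000
  x_1 = 1.100000 - (-1.735900)/3.324000 = 1.622232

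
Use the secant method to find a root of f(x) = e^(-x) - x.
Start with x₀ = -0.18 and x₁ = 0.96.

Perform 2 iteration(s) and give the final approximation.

f(x) = e^(-x) - x
x₀ = -0.18, x₁ = 0.96

Secant formula: x_{n+1} = x_n - f(x_n)(x_n - x_{n-1})/(f(x_n) - f(x_{n-1}))

Iteration 1:
  f(-0.180000) = 1.377217
  f(0.960000) = -0.577107
  x_2 = 0.960000 - (-0.577107)×(0.960000 - (-0.180000))/(-0.577107 - 1.377217)
       = 0.623361
Iteration 2:
  f(0.960000) = -0.577107
  f(0.623361) = -0.087221
  x_3 = 0.623361 - (-0.087221)×(0.623361 - 0.960000)/(-0.087221 - (-0.577107))
       = 0.563424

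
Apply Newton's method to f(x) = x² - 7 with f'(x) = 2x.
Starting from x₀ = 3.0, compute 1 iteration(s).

f(x) = x² - 7
f'(x) = 2x
x₀ = 3.0

Newton-Raphson formula: x_{n+1} = x_n - f(x_n)/f'(x_n)

Iteration 1:
  f(3.000000) = 2.000000
  f'(3.000000) = 6.000000
  x_1 = 3.000000 - 2.000000/6.000000 = 2.666667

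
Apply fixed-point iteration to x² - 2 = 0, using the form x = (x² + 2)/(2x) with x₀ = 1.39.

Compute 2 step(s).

Equation: x² - 2 = 0
Fixed-point form: x = (x² + 2)/(2x)
x₀ = 1.39

x_1 = g(1.390000) = 1.414424
x_2 = g(1.414424) = 1.414214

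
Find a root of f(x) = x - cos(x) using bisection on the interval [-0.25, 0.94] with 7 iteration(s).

f(x) = x - cos(x)
Initial interval: [-0.25, 0.94]

Iteration 1:
  c_1 = (-0.250000 + 0.940000)/2 = 0.345000
  f(c_1) = f(0.345000) = -0.596075
  f(a) × f(c) ≥ 0, new interval: [0.345000, 0.940000]
Iteration 2:
  c_2 = (0.345000 + 0.940000)/2 = 0.642500
  f(c_2) = f(0.642500) = -0.158100
  f(a) × f(c) ≥ 0, new interval: [0.642500, 0.940000]
Iteration 3:
  c_3 = (0.642500 + 0.940000)/2 = 0.791250
  f(c_3) = f(0.791250) = 0.088293
  f(a) × f(c) < 0, new interval: [0.642500, 0.791250]
Iteration 4:
  c_4 = (0.642500 + 0.791250)/2 = 0.716875
  f(c_4) = f(0.716875) = -0.036988
  f(a) × f(c) ≥ 0, new interval: [0.716875, 0.791250]
Iteration 5:
  c_5 = (0.716875 + 0.791250)/2 = 0.754062
  f(c_5) = f(0.754062) = 0.025149
  f(a) × f(c) < 0, new interval: [0.716875, 0.754062]
Iteration 6:
  c_6 = (0.716875 + 0.754062)/2 = 0.735469
  f(c_6) = f(0.735469) = -0.006048
  f(a) × f(c) ≥ 0, new interval: [0.735469, 0.754062]
Iteration 7:
  c_7 = (0.735469 + 0.754062)/2 = 0.744766
  f(c_7) = f(0.744766) = 0.009519
  f(a) × f(c) < 0, new interval: [0.735469, 0.744766]

After 7 iteration(s), the approximation is c_7 = 0.744766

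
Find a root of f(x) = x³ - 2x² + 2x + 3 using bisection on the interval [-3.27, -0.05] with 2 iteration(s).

f(x) = x³ - 2x² + 2x + 3
Initial interval: [-3.27, -0.05]

Iteration 1:
  c_1 = (-3.270000 + (-0.050000))/2 = -1.660000
  f(c_1) = f(-1.660000) = -10.405496
  f(a) × f(c) ≥ 0, new interval: [-1.660000, -0.050000]
Iteration 2:
  c_2 = (-1.660000 + (-0.050000))/2 = -0.855000
  f(c_2) = f(-0.855000) = -0.797076
  f(a) × f(c) ≥ 0, new interval: [-0.855000, -0.050000]

After 2 iteration(s), the approximation is c_2 = -0.855000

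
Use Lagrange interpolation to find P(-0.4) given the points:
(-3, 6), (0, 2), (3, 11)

Lagrange interpolation formula:
P(x) = Σ yᵢ × Lᵢ(x)
where Lᵢ(x) = Π_{j≠i} (x - xⱼ)/(xᵢ - xⱼ)

L_0(-0.4) = (-0.4 - 0)/(-3 - 0) × (-0.4 - 3)/(-3 - 3) = 0.075556
L_1(-0.4) = (-0.4 - (-3))/(0 - (-3)) × (-0.4 - 3)/(0 - 3) = 0.982222
L_2(-0.4) = (-0.4 - (-3))/(3 - (-3)) × (-0.4 - 0)/(3 - 0) = -0.057778

P(-0.4) = 6×L_0(-0.4) + 2×L_1(-0.4) + 11×L_2(-0.4)
P(-0.4) = 1.782222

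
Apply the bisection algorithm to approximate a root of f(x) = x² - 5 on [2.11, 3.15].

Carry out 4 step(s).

f(x) = x² - 5
Initial interval: [2.11, 3.15]

Iteration 1:
  c_1 = (2.110000 + 3.150000)/2 = 2.630000
  f(c_1) = f(2.630000) = 1.916900
  f(a) × f(c) < 0, new interval: [2.110000, 2.630000]
Iteration 2:
  c_2 = (2.110000 + 2.630000)/2 = 2.370000
  f(c_2) = f(2.370000) = 0.616900
  f(a) × f(c) < 0, new interval: [2.110000, 2.370000]
Iteration 3:
  c_3 = (2.110000 + 2.370000)/2 = 2.240000
  f(c_3) = f(2.240000) = 0.017600
  f(a) × f(c) < 0, new interval: [2.110000, 2.240000]
Iteration 4:
  c_4 = (2.110000 + 2.240000)/2 = 2.175000
  f(c_4) = f(2.175000) = -0.269375
  f(a) × f(c) ≥ 0, new interval: [2.175000, 2.240000]

After 4 iteration(s), the approximation is c_4 = 2.175000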